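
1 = 1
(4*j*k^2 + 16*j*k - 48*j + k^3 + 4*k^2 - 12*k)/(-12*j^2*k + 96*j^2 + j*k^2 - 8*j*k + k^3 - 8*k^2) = (-k^2 - 4*k + 12)/(3*j*k - 24*j - k^2 + 8*k)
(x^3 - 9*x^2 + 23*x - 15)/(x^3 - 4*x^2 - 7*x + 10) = (x - 3)/(x + 2)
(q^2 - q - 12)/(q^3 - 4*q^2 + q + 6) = (q^2 - q - 12)/(q^3 - 4*q^2 + q + 6)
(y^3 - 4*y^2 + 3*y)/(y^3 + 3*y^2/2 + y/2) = 2*(y^2 - 4*y + 3)/(2*y^2 + 3*y + 1)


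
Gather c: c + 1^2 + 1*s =c + s + 1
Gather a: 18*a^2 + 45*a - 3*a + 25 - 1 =18*a^2 + 42*a + 24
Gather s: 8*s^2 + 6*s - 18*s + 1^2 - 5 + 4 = 8*s^2 - 12*s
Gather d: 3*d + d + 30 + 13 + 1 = 4*d + 44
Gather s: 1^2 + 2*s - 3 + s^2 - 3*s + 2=s^2 - s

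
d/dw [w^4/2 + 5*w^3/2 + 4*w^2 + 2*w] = 2*w^3 + 15*w^2/2 + 8*w + 2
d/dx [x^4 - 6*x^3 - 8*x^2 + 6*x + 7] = 4*x^3 - 18*x^2 - 16*x + 6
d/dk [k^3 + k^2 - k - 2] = 3*k^2 + 2*k - 1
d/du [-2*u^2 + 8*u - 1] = 8 - 4*u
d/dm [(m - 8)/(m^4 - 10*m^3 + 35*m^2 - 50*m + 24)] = (m^4 - 10*m^3 + 35*m^2 - 50*m - 2*(m - 8)*(2*m^3 - 15*m^2 + 35*m - 25) + 24)/(m^4 - 10*m^3 + 35*m^2 - 50*m + 24)^2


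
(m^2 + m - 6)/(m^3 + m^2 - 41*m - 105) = (m - 2)/(m^2 - 2*m - 35)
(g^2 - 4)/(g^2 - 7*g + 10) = (g + 2)/(g - 5)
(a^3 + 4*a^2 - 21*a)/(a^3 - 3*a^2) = (a + 7)/a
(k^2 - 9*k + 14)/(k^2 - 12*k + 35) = (k - 2)/(k - 5)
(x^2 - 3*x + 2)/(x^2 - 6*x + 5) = (x - 2)/(x - 5)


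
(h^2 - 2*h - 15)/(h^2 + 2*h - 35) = (h + 3)/(h + 7)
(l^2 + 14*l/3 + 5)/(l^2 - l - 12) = (l + 5/3)/(l - 4)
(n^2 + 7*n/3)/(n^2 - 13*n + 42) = n*(3*n + 7)/(3*(n^2 - 13*n + 42))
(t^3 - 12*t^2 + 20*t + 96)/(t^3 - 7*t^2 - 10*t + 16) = (t - 6)/(t - 1)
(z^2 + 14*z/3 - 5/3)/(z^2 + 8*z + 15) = (z - 1/3)/(z + 3)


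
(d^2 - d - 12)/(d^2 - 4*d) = (d + 3)/d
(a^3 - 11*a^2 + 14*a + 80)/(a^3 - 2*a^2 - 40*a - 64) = (a - 5)/(a + 4)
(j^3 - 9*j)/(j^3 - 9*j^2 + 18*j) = (j + 3)/(j - 6)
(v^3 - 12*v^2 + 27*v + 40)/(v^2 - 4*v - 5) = v - 8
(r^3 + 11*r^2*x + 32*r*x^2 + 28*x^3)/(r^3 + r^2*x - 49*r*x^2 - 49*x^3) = (-r^2 - 4*r*x - 4*x^2)/(-r^2 + 6*r*x + 7*x^2)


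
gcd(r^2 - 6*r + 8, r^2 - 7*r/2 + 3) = r - 2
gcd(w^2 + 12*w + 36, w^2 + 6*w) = w + 6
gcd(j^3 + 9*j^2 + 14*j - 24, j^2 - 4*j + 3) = j - 1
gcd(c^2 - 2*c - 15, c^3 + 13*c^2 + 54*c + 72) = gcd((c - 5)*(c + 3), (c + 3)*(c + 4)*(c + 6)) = c + 3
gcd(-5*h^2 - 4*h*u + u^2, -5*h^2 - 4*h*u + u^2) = -5*h^2 - 4*h*u + u^2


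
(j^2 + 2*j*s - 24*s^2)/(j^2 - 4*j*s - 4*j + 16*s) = (j + 6*s)/(j - 4)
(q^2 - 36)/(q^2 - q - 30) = (q + 6)/(q + 5)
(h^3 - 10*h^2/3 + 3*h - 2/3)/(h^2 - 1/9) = 3*(h^2 - 3*h + 2)/(3*h + 1)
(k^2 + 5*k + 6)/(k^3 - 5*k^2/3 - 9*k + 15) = 3*(k + 2)/(3*k^2 - 14*k + 15)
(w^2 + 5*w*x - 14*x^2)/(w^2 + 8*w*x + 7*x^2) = (w - 2*x)/(w + x)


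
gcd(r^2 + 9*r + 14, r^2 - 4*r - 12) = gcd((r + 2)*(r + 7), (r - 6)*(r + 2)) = r + 2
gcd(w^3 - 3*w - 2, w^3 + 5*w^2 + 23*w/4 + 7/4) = w + 1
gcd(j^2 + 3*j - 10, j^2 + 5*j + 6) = 1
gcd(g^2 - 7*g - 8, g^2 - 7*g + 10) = 1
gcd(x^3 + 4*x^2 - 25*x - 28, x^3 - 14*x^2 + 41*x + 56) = x + 1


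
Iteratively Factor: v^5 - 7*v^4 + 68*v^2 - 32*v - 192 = (v - 4)*(v^4 - 3*v^3 - 12*v^2 + 20*v + 48) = (v - 4)*(v + 2)*(v^3 - 5*v^2 - 2*v + 24) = (v - 4)^2*(v + 2)*(v^2 - v - 6) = (v - 4)^2*(v + 2)^2*(v - 3)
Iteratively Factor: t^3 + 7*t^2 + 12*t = (t)*(t^2 + 7*t + 12) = t*(t + 3)*(t + 4)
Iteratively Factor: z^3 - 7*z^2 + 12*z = (z - 3)*(z^2 - 4*z) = (z - 4)*(z - 3)*(z)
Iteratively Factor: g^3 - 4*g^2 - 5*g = (g - 5)*(g^2 + g) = (g - 5)*(g + 1)*(g)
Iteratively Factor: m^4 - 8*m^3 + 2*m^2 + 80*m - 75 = (m - 5)*(m^3 - 3*m^2 - 13*m + 15) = (m - 5)*(m - 1)*(m^2 - 2*m - 15) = (m - 5)^2*(m - 1)*(m + 3)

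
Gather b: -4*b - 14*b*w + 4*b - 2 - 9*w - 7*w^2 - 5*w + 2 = -14*b*w - 7*w^2 - 14*w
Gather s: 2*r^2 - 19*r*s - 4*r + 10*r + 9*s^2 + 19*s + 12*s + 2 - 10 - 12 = 2*r^2 + 6*r + 9*s^2 + s*(31 - 19*r) - 20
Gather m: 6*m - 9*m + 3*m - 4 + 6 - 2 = 0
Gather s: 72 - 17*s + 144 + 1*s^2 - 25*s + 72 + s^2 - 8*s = 2*s^2 - 50*s + 288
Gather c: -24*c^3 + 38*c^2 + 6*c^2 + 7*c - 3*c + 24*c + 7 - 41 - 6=-24*c^3 + 44*c^2 + 28*c - 40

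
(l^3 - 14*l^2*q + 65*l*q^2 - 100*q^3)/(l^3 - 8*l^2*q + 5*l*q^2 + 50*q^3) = (l - 4*q)/(l + 2*q)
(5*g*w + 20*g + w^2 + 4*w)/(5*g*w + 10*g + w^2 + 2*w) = (w + 4)/(w + 2)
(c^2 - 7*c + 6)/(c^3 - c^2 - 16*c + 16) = (c - 6)/(c^2 - 16)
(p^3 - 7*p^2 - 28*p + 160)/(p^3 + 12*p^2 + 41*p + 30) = (p^2 - 12*p + 32)/(p^2 + 7*p + 6)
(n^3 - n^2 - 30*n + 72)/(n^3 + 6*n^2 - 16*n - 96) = (n - 3)/(n + 4)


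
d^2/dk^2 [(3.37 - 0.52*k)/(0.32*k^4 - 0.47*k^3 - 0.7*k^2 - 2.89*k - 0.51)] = (-0.638976*k^7 + 8.153088*k^6 - 15.195768*k^5 - 8.5665*k^4 + 4.479128*k^3 + 45.468162*k^2 + 37.172166*k + 55.41983)/(0.032768*k^12 - 0.144384*k^11 - 0.00297599999999998*k^10 - 0.359951*k^9 + 2.457774*k^8 + 1.738281*k^7 + 2.317619*k^6 - 14.201613*k^5 - 22.195812*k^4 - 30.69469*k^3 - 13.324923*k^2 - 2.255067*k - 0.132651)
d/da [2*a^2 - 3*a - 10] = 4*a - 3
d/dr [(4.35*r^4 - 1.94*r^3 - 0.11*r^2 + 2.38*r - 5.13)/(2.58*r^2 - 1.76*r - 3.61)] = (22.446*r^5 - 27.9732*r^4 - 55.9852*r^3 + 15.0634*r^2 + 27.265*r - 17.6206)/(6.6564*r^4 - 9.0816*r^3 - 15.53*r^2 + 12.7072*r + 13.0321)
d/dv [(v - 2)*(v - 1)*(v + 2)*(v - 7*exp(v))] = -7*v^3*exp(v) + 4*v^3 - 14*v^2*exp(v) - 3*v^2 + 42*v*exp(v) - 8*v + 4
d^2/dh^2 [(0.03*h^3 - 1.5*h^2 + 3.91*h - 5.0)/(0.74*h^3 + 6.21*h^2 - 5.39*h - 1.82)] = (-5.55111512312578e-17*h^7 - 1.918524*h^6 + 13.564644*h^5 + 39.539532*h^4 - 161.147128*h^3 - 1074.02718*h^2 + 1229.498844*h - 490.192836)/(0.405224*h^9 + 10.201788*h^8 + 76.75761*h^7 + 87.877929*h^6 - 609.267603*h^5 + 374.236149*h^4 + 216.275857*h^3 - 96.914454*h^2 - 53.561508*h - 6.028568)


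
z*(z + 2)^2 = z^3 + 4*z^2 + 4*z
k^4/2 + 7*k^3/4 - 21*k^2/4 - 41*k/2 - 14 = (k/2 + 1/2)*(k - 7/2)*(k + 2)*(k + 4)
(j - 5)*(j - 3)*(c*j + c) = c*j^3 - 7*c*j^2 + 7*c*j + 15*c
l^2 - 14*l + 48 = (l - 8)*(l - 6)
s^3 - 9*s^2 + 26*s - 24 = (s - 4)*(s - 3)*(s - 2)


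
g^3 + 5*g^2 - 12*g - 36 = (g - 3)*(g + 2)*(g + 6)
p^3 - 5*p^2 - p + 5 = (p - 5)*(p - 1)*(p + 1)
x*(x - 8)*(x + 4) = x^3 - 4*x^2 - 32*x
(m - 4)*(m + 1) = m^2 - 3*m - 4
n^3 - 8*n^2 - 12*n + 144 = (n - 6)^2*(n + 4)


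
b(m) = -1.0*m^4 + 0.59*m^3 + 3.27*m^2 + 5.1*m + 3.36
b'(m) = -4.0*m^3 + 1.77*m^2 + 6.54*m + 5.1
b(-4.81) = -546.45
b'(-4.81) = 459.73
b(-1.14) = -0.77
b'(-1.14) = 5.87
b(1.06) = 11.88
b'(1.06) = 9.26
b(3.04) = -19.75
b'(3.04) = -71.04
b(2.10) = 14.51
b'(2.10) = -10.40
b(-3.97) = -250.67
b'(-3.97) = 257.32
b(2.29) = 11.77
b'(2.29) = -18.68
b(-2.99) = -78.35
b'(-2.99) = 108.29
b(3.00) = -16.98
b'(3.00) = -67.35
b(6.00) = -1016.88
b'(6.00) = -755.94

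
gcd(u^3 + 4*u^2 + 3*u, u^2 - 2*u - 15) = u + 3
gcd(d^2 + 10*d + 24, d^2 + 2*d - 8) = d + 4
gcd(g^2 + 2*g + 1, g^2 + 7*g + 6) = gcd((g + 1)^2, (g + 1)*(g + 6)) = g + 1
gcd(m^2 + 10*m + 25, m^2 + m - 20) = m + 5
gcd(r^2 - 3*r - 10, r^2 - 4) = r + 2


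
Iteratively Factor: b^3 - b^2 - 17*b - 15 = (b - 5)*(b^2 + 4*b + 3) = (b - 5)*(b + 3)*(b + 1)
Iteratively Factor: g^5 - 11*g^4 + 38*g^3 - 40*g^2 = (g - 2)*(g^4 - 9*g^3 + 20*g^2) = g*(g - 2)*(g^3 - 9*g^2 + 20*g) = g*(g - 4)*(g - 2)*(g^2 - 5*g) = g*(g - 5)*(g - 4)*(g - 2)*(g)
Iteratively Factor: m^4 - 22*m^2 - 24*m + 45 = (m - 1)*(m^3 + m^2 - 21*m - 45) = (m - 5)*(m - 1)*(m^2 + 6*m + 9) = (m - 5)*(m - 1)*(m + 3)*(m + 3)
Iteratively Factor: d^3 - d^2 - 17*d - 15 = (d + 3)*(d^2 - 4*d - 5) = (d + 1)*(d + 3)*(d - 5)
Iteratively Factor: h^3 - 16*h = (h - 4)*(h^2 + 4*h) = (h - 4)*(h + 4)*(h)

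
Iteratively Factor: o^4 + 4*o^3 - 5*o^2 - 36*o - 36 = (o + 2)*(o^3 + 2*o^2 - 9*o - 18) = (o + 2)*(o + 3)*(o^2 - o - 6) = (o - 3)*(o + 2)*(o + 3)*(o + 2)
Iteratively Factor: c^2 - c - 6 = (c - 3)*(c + 2)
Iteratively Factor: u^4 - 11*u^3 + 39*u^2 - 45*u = (u - 3)*(u^3 - 8*u^2 + 15*u) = (u - 5)*(u - 3)*(u^2 - 3*u) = u*(u - 5)*(u - 3)*(u - 3)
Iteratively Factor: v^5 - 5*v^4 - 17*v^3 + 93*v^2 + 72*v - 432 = (v + 3)*(v^4 - 8*v^3 + 7*v^2 + 72*v - 144) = (v - 4)*(v + 3)*(v^3 - 4*v^2 - 9*v + 36) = (v - 4)*(v - 3)*(v + 3)*(v^2 - v - 12) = (v - 4)*(v - 3)*(v + 3)^2*(v - 4)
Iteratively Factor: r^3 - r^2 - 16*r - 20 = (r + 2)*(r^2 - 3*r - 10) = (r - 5)*(r + 2)*(r + 2)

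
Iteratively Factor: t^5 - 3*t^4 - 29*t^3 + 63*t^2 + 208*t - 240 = (t + 4)*(t^4 - 7*t^3 - t^2 + 67*t - 60) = (t - 4)*(t + 4)*(t^3 - 3*t^2 - 13*t + 15) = (t - 4)*(t + 3)*(t + 4)*(t^2 - 6*t + 5) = (t - 5)*(t - 4)*(t + 3)*(t + 4)*(t - 1)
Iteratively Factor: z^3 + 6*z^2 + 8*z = (z + 2)*(z^2 + 4*z) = z*(z + 2)*(z + 4)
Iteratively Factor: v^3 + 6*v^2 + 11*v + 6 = (v + 1)*(v^2 + 5*v + 6) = (v + 1)*(v + 3)*(v + 2)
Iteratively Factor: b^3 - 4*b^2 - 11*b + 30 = (b + 3)*(b^2 - 7*b + 10) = (b - 5)*(b + 3)*(b - 2)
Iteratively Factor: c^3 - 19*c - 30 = (c + 2)*(c^2 - 2*c - 15) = (c + 2)*(c + 3)*(c - 5)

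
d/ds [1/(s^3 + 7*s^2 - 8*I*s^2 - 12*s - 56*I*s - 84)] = (-3*s^2 - 14*s + 16*I*s + 12 + 56*I)/(-s^3 - 7*s^2 + 8*I*s^2 + 12*s + 56*I*s + 84)^2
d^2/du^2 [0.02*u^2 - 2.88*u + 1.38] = 0.0400000000000000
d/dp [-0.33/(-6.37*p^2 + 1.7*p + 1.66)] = (0.561 - 4.2042*p)/(-6.37*p^2 + 1.7*p + 1.66)^2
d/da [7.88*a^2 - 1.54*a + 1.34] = 15.76*a - 1.54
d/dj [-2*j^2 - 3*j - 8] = -4*j - 3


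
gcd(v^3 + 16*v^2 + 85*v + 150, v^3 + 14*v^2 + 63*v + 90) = v^2 + 11*v + 30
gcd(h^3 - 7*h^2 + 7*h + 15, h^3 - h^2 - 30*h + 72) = h - 3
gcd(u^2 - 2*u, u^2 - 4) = u - 2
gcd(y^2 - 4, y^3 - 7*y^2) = 1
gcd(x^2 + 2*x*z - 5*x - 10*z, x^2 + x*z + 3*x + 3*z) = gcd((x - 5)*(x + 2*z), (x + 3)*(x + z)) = 1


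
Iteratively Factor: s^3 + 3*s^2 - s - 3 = (s + 3)*(s^2 - 1) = (s + 1)*(s + 3)*(s - 1)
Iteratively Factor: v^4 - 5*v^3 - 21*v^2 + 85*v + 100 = (v - 5)*(v^3 - 21*v - 20) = (v - 5)*(v + 4)*(v^2 - 4*v - 5) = (v - 5)*(v + 1)*(v + 4)*(v - 5)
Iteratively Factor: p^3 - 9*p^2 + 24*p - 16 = (p - 4)*(p^2 - 5*p + 4) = (p - 4)*(p - 1)*(p - 4)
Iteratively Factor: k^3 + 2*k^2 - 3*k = (k - 1)*(k^2 + 3*k) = k*(k - 1)*(k + 3)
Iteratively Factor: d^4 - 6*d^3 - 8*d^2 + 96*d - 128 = (d + 4)*(d^3 - 10*d^2 + 32*d - 32) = (d - 4)*(d + 4)*(d^2 - 6*d + 8) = (d - 4)*(d - 2)*(d + 4)*(d - 4)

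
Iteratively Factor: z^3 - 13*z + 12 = (z + 4)*(z^2 - 4*z + 3) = (z - 3)*(z + 4)*(z - 1)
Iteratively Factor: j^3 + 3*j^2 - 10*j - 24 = (j + 2)*(j^2 + j - 12) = (j - 3)*(j + 2)*(j + 4)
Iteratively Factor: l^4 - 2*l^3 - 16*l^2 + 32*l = (l + 4)*(l^3 - 6*l^2 + 8*l) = (l - 2)*(l + 4)*(l^2 - 4*l) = l*(l - 2)*(l + 4)*(l - 4)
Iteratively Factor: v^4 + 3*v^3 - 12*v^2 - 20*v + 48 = (v - 2)*(v^3 + 5*v^2 - 2*v - 24) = (v - 2)*(v + 4)*(v^2 + v - 6) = (v - 2)*(v + 3)*(v + 4)*(v - 2)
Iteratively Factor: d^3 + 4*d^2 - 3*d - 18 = (d + 3)*(d^2 + d - 6) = (d + 3)^2*(d - 2)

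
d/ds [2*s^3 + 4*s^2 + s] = 6*s^2 + 8*s + 1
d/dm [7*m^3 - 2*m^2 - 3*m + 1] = 21*m^2 - 4*m - 3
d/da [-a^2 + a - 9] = 1 - 2*a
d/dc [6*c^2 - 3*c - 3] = 12*c - 3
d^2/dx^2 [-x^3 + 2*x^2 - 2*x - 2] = 4 - 6*x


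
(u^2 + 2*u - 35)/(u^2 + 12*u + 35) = (u - 5)/(u + 5)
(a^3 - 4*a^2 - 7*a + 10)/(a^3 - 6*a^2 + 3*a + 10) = (a^2 + a - 2)/(a^2 - a - 2)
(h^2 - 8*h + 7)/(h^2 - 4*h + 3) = (h - 7)/(h - 3)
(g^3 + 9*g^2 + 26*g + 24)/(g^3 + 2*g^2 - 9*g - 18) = (g + 4)/(g - 3)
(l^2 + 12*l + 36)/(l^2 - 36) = (l + 6)/(l - 6)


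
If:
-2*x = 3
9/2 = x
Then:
No Solution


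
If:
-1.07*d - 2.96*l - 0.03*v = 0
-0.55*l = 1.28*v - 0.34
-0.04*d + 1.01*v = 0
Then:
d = -2.29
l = 0.83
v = -0.09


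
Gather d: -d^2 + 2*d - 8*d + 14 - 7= -d^2 - 6*d + 7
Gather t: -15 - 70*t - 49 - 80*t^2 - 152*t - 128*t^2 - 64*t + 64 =-208*t^2 - 286*t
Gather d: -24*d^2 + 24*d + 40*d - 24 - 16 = -24*d^2 + 64*d - 40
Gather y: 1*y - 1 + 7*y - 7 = 8*y - 8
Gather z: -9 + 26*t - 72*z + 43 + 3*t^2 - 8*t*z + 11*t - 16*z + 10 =3*t^2 + 37*t + z*(-8*t - 88) + 44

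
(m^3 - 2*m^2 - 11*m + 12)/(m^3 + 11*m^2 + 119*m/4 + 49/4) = 4*(m^3 - 2*m^2 - 11*m + 12)/(4*m^3 + 44*m^2 + 119*m + 49)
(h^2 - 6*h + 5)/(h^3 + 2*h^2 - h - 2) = (h - 5)/(h^2 + 3*h + 2)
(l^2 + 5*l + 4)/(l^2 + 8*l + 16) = (l + 1)/(l + 4)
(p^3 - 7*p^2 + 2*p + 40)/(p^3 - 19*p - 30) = (p - 4)/(p + 3)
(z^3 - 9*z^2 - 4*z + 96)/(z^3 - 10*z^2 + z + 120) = (z - 4)/(z - 5)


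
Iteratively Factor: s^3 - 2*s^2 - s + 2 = (s - 1)*(s^2 - s - 2) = (s - 2)*(s - 1)*(s + 1)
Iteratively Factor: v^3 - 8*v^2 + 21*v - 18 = (v - 3)*(v^2 - 5*v + 6) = (v - 3)*(v - 2)*(v - 3)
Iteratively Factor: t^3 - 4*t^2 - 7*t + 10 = (t - 5)*(t^2 + t - 2) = (t - 5)*(t + 2)*(t - 1)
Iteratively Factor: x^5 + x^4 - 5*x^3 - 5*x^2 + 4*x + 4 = (x + 1)*(x^4 - 5*x^2 + 4) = (x - 1)*(x + 1)*(x^3 + x^2 - 4*x - 4) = (x - 1)*(x + 1)^2*(x^2 - 4) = (x - 1)*(x + 1)^2*(x + 2)*(x - 2)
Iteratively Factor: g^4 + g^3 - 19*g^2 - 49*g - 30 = (g + 1)*(g^3 - 19*g - 30) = (g + 1)*(g + 2)*(g^2 - 2*g - 15) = (g - 5)*(g + 1)*(g + 2)*(g + 3)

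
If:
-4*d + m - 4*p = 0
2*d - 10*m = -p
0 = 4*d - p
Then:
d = 0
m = 0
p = 0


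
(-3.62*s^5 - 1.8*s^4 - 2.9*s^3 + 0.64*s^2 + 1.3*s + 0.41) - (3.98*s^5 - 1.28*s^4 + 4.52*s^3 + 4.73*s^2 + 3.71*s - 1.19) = -7.6*s^5 - 0.52*s^4 - 7.42*s^3 - 4.09*s^2 - 2.41*s + 1.6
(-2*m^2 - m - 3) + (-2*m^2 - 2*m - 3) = -4*m^2 - 3*m - 6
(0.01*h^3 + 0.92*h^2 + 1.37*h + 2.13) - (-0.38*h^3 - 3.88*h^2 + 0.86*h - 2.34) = 0.39*h^3 + 4.8*h^2 + 0.51*h + 4.47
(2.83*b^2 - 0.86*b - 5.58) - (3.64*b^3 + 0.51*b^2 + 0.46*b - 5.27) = -3.64*b^3 + 2.32*b^2 - 1.32*b - 0.31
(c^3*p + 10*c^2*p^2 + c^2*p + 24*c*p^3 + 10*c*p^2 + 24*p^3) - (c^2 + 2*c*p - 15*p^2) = c^3*p + 10*c^2*p^2 + c^2*p - c^2 + 24*c*p^3 + 10*c*p^2 - 2*c*p + 24*p^3 + 15*p^2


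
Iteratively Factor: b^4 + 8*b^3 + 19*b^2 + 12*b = (b)*(b^3 + 8*b^2 + 19*b + 12) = b*(b + 3)*(b^2 + 5*b + 4) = b*(b + 1)*(b + 3)*(b + 4)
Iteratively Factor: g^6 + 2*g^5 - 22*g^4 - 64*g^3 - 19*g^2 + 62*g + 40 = (g + 4)*(g^5 - 2*g^4 - 14*g^3 - 8*g^2 + 13*g + 10) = (g - 1)*(g + 4)*(g^4 - g^3 - 15*g^2 - 23*g - 10) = (g - 5)*(g - 1)*(g + 4)*(g^3 + 4*g^2 + 5*g + 2) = (g - 5)*(g - 1)*(g + 2)*(g + 4)*(g^2 + 2*g + 1) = (g - 5)*(g - 1)*(g + 1)*(g + 2)*(g + 4)*(g + 1)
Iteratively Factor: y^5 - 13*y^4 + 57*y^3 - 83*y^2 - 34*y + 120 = (y - 3)*(y^4 - 10*y^3 + 27*y^2 - 2*y - 40) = (y - 4)*(y - 3)*(y^3 - 6*y^2 + 3*y + 10) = (y - 4)*(y - 3)*(y + 1)*(y^2 - 7*y + 10) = (y - 5)*(y - 4)*(y - 3)*(y + 1)*(y - 2)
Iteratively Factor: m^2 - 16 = (m - 4)*(m + 4)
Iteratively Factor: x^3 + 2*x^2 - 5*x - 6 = (x + 1)*(x^2 + x - 6) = (x + 1)*(x + 3)*(x - 2)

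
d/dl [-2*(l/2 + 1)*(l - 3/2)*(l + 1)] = -3*l^2 - 3*l + 5/2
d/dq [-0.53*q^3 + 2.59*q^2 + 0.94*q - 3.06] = -1.59*q^2 + 5.18*q + 0.94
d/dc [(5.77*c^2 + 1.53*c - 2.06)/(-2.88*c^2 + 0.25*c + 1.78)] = (5.8489*c^2 + 8.6756*c + 3.2384)/(8.2944*c^4 - 1.44*c^3 - 10.1903*c^2 + 0.89*c + 3.1684)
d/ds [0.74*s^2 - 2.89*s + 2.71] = 1.48*s - 2.89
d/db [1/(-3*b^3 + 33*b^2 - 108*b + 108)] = (b^2 - 22*b/3 + 12)/(b^3 - 11*b^2 + 36*b - 36)^2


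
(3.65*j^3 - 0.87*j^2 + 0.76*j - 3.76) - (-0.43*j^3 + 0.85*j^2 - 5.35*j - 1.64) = 4.08*j^3 - 1.72*j^2 + 6.11*j - 2.12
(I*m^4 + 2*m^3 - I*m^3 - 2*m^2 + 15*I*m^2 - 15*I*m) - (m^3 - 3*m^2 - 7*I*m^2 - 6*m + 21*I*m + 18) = I*m^4 + m^3 - I*m^3 + m^2 + 22*I*m^2 + 6*m - 36*I*m - 18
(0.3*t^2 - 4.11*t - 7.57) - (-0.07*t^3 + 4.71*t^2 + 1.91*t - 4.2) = 0.07*t^3 - 4.41*t^2 - 6.02*t - 3.37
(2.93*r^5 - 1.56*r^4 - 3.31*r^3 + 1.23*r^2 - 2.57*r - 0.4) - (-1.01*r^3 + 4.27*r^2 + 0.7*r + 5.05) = 2.93*r^5 - 1.56*r^4 - 2.3*r^3 - 3.04*r^2 - 3.27*r - 5.45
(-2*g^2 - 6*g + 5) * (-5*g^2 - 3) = 10*g^4 + 30*g^3 - 19*g^2 + 18*g - 15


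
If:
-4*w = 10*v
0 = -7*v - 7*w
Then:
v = 0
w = 0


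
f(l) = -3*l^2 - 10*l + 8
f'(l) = -6*l - 10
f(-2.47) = 14.40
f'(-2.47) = 4.82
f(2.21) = -28.75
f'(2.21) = -23.26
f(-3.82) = 2.42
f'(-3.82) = 12.92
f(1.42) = -12.25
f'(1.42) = -18.52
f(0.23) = 5.54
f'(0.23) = -11.38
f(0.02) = 7.80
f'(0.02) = -10.12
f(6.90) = -203.83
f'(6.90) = -51.40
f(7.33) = -226.49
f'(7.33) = -53.98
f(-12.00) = -304.00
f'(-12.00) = 62.00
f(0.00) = 8.00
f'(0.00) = -10.00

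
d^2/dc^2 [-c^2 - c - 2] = -2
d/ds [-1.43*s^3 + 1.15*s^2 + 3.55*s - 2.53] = -4.29*s^2 + 2.3*s + 3.55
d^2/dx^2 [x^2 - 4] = 2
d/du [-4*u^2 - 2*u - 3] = -8*u - 2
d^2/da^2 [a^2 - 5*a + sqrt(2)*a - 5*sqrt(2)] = 2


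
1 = 1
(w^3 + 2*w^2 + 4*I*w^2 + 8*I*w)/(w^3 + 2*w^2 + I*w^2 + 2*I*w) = (w + 4*I)/(w + I)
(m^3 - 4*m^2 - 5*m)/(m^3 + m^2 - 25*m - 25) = m/(m + 5)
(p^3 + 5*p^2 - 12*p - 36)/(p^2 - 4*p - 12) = (p^2 + 3*p - 18)/(p - 6)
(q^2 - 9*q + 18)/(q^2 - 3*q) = (q - 6)/q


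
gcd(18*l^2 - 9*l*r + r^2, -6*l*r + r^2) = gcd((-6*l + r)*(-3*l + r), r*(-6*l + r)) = -6*l + r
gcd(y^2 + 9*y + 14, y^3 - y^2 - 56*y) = y + 7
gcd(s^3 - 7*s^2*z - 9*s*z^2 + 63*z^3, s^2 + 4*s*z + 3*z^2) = s + 3*z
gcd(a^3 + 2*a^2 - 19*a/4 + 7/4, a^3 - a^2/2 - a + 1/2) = a^2 - 3*a/2 + 1/2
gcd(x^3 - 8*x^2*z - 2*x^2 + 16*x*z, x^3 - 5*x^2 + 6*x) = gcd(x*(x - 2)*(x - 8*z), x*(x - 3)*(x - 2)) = x^2 - 2*x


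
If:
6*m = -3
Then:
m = -1/2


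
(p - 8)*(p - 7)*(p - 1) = p^3 - 16*p^2 + 71*p - 56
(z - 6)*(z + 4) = z^2 - 2*z - 24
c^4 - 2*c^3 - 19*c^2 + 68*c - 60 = (c - 3)*(c - 2)^2*(c + 5)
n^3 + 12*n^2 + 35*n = n*(n + 5)*(n + 7)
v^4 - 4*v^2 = v^2*(v - 2)*(v + 2)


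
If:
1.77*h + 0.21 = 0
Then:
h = -0.12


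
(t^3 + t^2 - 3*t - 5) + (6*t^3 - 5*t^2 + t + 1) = 7*t^3 - 4*t^2 - 2*t - 4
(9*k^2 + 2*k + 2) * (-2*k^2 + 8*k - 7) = -18*k^4 + 68*k^3 - 51*k^2 + 2*k - 14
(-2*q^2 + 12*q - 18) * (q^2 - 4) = -2*q^4 + 12*q^3 - 10*q^2 - 48*q + 72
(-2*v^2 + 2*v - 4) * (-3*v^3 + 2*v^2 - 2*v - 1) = 6*v^5 - 10*v^4 + 20*v^3 - 10*v^2 + 6*v + 4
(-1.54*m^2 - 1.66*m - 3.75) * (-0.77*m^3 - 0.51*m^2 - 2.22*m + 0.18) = 1.1858*m^5 + 2.0636*m^4 + 7.1529*m^3 + 5.3205*m^2 + 8.0262*m - 0.675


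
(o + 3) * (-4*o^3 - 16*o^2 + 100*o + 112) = -4*o^4 - 28*o^3 + 52*o^2 + 412*o + 336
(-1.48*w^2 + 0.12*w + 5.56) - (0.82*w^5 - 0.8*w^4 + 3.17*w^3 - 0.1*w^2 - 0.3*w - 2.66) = -0.82*w^5 + 0.8*w^4 - 3.17*w^3 - 1.38*w^2 + 0.42*w + 8.22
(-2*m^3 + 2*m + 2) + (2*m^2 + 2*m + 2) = -2*m^3 + 2*m^2 + 4*m + 4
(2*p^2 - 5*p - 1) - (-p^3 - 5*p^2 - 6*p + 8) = p^3 + 7*p^2 + p - 9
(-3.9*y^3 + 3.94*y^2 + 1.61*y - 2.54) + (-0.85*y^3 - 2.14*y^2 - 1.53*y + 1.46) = -4.75*y^3 + 1.8*y^2 + 0.0800000000000001*y - 1.08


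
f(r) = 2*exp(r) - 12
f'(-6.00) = 0.00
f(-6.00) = -12.00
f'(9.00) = 16206.17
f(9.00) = 16194.17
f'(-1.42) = 0.48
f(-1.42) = -11.52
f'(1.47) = 8.70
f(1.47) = -3.30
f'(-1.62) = 0.40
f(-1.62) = -11.60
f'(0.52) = 3.36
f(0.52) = -8.64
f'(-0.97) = 0.76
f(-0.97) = -11.24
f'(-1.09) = 0.67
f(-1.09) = -11.33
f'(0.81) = 4.50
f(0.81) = -7.50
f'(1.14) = 6.25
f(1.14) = -5.75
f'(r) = 2*exp(r)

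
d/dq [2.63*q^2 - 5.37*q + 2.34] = 5.26*q - 5.37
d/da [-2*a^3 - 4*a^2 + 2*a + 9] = -6*a^2 - 8*a + 2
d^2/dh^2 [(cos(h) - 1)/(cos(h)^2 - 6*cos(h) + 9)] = (-7*cos(h)/4 - 4*cos(2*h) - cos(3*h)/4 + 2)/(cos(h) - 3)^4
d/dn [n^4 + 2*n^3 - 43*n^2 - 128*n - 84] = 4*n^3 + 6*n^2 - 86*n - 128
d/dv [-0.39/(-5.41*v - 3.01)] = -2.1099/(5.41*v + 3.01)^2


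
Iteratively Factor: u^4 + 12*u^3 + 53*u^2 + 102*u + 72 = (u + 4)*(u^3 + 8*u^2 + 21*u + 18) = (u + 2)*(u + 4)*(u^2 + 6*u + 9) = (u + 2)*(u + 3)*(u + 4)*(u + 3)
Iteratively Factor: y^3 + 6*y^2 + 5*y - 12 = (y + 3)*(y^2 + 3*y - 4) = (y - 1)*(y + 3)*(y + 4)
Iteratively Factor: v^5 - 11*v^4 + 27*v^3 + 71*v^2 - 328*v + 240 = (v - 4)*(v^4 - 7*v^3 - v^2 + 67*v - 60) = (v - 5)*(v - 4)*(v^3 - 2*v^2 - 11*v + 12) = (v - 5)*(v - 4)^2*(v^2 + 2*v - 3) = (v - 5)*(v - 4)^2*(v - 1)*(v + 3)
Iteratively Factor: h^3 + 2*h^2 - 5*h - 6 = (h - 2)*(h^2 + 4*h + 3) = (h - 2)*(h + 3)*(h + 1)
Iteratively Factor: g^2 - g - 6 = (g - 3)*(g + 2)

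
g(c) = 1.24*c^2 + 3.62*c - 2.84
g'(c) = 2.48*c + 3.62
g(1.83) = 7.94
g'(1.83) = 8.16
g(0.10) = -2.47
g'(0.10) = 3.87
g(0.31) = -1.60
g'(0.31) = 4.39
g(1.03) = 2.20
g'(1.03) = 6.17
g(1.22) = 3.42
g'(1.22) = 6.65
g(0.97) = 1.84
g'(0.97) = 6.03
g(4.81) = 43.26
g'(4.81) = 15.55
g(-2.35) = -4.50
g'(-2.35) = -2.21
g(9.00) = 130.18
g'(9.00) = 25.94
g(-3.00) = -2.54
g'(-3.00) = -3.82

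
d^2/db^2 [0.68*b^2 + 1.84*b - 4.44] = 1.36000000000000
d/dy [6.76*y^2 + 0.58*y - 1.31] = 13.52*y + 0.58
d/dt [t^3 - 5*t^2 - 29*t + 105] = 3*t^2 - 10*t - 29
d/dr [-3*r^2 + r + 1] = 1 - 6*r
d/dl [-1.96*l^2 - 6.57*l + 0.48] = -3.92*l - 6.57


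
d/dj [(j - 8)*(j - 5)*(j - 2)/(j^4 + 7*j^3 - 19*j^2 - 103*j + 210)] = (-j^4 + 26*j^3 - 4*j^2 - 930*j + 1405)/(j^6 + 18*j^5 + 79*j^4 - 228*j^3 - 1889*j^2 + 210*j + 11025)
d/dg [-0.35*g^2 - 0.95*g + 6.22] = -0.7*g - 0.95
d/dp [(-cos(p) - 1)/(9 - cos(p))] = 10*sin(p)/(cos(p) - 9)^2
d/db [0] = 0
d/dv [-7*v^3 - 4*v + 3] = -21*v^2 - 4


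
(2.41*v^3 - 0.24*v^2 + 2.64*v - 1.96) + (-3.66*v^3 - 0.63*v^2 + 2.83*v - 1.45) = -1.25*v^3 - 0.87*v^2 + 5.47*v - 3.41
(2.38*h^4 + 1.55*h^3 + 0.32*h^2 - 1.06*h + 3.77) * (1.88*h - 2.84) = 4.4744*h^5 - 3.8452*h^4 - 3.8004*h^3 - 2.9016*h^2 + 10.098*h - 10.7068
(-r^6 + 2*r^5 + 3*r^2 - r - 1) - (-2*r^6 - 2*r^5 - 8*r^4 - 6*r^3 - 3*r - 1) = r^6 + 4*r^5 + 8*r^4 + 6*r^3 + 3*r^2 + 2*r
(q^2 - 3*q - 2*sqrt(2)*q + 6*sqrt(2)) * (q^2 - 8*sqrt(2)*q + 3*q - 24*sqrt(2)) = q^4 - 10*sqrt(2)*q^3 + 23*q^2 + 90*sqrt(2)*q - 288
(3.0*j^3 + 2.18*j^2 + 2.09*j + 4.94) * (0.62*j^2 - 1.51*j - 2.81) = 1.86*j^5 - 3.1784*j^4 - 10.426*j^3 - 6.2189*j^2 - 13.3323*j - 13.8814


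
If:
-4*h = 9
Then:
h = -9/4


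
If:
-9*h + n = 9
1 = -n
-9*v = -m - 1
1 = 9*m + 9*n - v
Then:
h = -10/9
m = 91/80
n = -1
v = 19/80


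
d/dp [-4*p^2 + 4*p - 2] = 4 - 8*p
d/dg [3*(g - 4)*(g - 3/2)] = 6*g - 33/2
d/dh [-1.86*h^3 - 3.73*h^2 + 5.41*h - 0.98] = -5.58*h^2 - 7.46*h + 5.41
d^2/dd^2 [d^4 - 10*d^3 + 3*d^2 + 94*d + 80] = 12*d^2 - 60*d + 6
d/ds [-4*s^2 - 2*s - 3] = -8*s - 2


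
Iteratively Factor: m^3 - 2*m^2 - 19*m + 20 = (m - 1)*(m^2 - m - 20) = (m - 5)*(m - 1)*(m + 4)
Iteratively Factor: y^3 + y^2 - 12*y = (y + 4)*(y^2 - 3*y) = y*(y + 4)*(y - 3)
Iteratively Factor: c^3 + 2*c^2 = (c + 2)*(c^2) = c*(c + 2)*(c)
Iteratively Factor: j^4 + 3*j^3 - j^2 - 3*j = (j - 1)*(j^3 + 4*j^2 + 3*j) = (j - 1)*(j + 1)*(j^2 + 3*j) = (j - 1)*(j + 1)*(j + 3)*(j)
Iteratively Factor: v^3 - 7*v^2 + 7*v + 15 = (v + 1)*(v^2 - 8*v + 15) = (v - 3)*(v + 1)*(v - 5)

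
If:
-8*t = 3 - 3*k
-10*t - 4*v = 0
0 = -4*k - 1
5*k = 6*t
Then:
No Solution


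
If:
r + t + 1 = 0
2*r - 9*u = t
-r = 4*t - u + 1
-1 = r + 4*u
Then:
No Solution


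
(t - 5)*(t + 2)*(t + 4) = t^3 + t^2 - 22*t - 40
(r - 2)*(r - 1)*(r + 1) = r^3 - 2*r^2 - r + 2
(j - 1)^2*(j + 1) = j^3 - j^2 - j + 1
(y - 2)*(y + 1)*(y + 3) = y^3 + 2*y^2 - 5*y - 6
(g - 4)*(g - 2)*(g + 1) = g^3 - 5*g^2 + 2*g + 8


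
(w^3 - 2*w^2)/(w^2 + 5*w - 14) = w^2/(w + 7)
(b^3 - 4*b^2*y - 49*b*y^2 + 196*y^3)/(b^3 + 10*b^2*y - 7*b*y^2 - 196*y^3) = (b - 7*y)/(b + 7*y)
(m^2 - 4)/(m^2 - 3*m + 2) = (m + 2)/(m - 1)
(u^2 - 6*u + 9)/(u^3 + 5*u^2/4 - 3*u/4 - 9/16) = 16*(u^2 - 6*u + 9)/(16*u^3 + 20*u^2 - 12*u - 9)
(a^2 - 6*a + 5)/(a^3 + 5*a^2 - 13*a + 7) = (a - 5)/(a^2 + 6*a - 7)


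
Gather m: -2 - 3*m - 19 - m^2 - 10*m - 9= -m^2 - 13*m - 30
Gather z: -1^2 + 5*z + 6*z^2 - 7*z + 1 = 6*z^2 - 2*z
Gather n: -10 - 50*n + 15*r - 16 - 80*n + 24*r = -130*n + 39*r - 26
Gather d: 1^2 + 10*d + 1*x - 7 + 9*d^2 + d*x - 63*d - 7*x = 9*d^2 + d*(x - 53) - 6*x - 6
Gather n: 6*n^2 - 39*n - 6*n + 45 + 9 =6*n^2 - 45*n + 54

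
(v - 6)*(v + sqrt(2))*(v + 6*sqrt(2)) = v^3 - 6*v^2 + 7*sqrt(2)*v^2 - 42*sqrt(2)*v + 12*v - 72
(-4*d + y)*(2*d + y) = -8*d^2 - 2*d*y + y^2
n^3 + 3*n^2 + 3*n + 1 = (n + 1)^3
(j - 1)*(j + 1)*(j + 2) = j^3 + 2*j^2 - j - 2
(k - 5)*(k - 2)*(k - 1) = k^3 - 8*k^2 + 17*k - 10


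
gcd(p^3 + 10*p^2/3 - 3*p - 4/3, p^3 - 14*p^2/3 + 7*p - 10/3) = p - 1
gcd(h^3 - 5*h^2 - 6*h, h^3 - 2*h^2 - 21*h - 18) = h^2 - 5*h - 6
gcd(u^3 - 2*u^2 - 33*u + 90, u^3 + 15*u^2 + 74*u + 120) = u + 6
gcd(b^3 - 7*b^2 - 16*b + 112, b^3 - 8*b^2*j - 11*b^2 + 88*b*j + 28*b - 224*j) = b^2 - 11*b + 28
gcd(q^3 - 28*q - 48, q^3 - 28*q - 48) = q^3 - 28*q - 48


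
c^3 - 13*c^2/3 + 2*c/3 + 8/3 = (c - 4)*(c - 1)*(c + 2/3)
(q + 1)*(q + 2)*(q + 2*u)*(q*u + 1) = q^4*u + 2*q^3*u^2 + 3*q^3*u + q^3 + 6*q^2*u^2 + 4*q^2*u + 3*q^2 + 4*q*u^2 + 6*q*u + 2*q + 4*u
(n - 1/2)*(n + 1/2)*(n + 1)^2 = n^4 + 2*n^3 + 3*n^2/4 - n/2 - 1/4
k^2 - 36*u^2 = (k - 6*u)*(k + 6*u)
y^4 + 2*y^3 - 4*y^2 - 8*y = y*(y - 2)*(y + 2)^2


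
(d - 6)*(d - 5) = d^2 - 11*d + 30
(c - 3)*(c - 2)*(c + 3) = c^3 - 2*c^2 - 9*c + 18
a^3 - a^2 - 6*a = a*(a - 3)*(a + 2)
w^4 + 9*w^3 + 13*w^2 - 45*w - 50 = (w - 2)*(w + 1)*(w + 5)^2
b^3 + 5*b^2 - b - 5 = (b - 1)*(b + 1)*(b + 5)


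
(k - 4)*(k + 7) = k^2 + 3*k - 28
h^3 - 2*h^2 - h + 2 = (h - 2)*(h - 1)*(h + 1)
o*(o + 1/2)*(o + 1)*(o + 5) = o^4 + 13*o^3/2 + 8*o^2 + 5*o/2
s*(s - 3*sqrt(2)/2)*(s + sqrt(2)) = s^3 - sqrt(2)*s^2/2 - 3*s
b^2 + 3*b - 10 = (b - 2)*(b + 5)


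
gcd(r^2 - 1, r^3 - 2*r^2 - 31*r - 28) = r + 1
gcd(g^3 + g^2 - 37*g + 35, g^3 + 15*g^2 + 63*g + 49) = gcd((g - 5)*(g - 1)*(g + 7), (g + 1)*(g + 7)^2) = g + 7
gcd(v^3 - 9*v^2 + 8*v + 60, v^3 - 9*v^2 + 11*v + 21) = 1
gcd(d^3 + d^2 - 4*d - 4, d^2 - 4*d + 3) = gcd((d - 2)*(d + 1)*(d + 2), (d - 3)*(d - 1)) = 1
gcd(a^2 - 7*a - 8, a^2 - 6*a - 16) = a - 8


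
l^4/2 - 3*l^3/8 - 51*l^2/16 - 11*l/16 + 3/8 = (l/2 + 1)*(l - 3)*(l - 1/4)*(l + 1/2)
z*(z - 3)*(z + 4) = z^3 + z^2 - 12*z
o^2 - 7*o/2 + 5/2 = (o - 5/2)*(o - 1)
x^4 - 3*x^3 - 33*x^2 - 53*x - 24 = (x - 8)*(x + 1)^2*(x + 3)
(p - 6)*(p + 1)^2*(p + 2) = p^4 - 2*p^3 - 19*p^2 - 28*p - 12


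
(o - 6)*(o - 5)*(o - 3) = o^3 - 14*o^2 + 63*o - 90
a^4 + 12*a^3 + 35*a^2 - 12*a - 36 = (a - 1)*(a + 1)*(a + 6)^2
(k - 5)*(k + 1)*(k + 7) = k^3 + 3*k^2 - 33*k - 35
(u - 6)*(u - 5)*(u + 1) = u^3 - 10*u^2 + 19*u + 30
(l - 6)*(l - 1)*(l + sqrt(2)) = l^3 - 7*l^2 + sqrt(2)*l^2 - 7*sqrt(2)*l + 6*l + 6*sqrt(2)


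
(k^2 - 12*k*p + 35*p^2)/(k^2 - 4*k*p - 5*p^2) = (k - 7*p)/(k + p)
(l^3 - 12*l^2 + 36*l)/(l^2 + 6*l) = (l^2 - 12*l + 36)/(l + 6)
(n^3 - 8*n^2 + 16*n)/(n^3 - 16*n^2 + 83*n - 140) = n*(n - 4)/(n^2 - 12*n + 35)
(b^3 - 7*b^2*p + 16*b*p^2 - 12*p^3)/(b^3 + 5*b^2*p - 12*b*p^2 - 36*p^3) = (b^2 - 4*b*p + 4*p^2)/(b^2 + 8*b*p + 12*p^2)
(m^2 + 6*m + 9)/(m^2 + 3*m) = (m + 3)/m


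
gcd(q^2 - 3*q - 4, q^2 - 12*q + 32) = q - 4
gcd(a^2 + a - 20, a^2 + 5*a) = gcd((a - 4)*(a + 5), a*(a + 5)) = a + 5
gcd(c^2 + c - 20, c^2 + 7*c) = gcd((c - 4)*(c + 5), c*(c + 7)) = 1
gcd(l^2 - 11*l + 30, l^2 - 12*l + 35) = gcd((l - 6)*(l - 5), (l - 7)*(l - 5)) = l - 5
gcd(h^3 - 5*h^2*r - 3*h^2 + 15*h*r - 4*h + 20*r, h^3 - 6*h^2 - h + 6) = h + 1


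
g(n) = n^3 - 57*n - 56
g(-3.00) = 88.00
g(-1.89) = 44.98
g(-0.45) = -30.44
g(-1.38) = 20.03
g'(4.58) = 5.93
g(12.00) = 988.00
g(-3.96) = 107.62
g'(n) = 3*n^2 - 57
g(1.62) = -144.09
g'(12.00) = 375.00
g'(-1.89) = -46.28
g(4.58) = -220.99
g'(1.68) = -48.53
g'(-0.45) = -56.39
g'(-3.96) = -9.96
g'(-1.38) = -51.29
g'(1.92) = -45.94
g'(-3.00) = -30.00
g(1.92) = -158.36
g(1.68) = -147.02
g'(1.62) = -49.13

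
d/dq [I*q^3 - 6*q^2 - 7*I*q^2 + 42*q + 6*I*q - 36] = 3*I*q^2 - 12*q - 14*I*q + 42 + 6*I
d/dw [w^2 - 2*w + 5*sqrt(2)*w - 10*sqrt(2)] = 2*w - 2 + 5*sqrt(2)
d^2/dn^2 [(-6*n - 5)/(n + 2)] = 14/(n + 2)^3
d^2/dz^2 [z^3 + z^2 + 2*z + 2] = 6*z + 2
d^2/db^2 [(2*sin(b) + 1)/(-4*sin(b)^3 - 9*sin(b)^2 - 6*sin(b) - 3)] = 2*(64*sin(b)^7 + 180*sin(b)^6 + 87*sin(b)^5 - 336*sin(b)^4 - 537*sin(b)^3 - 225*sin(b)^2 + 36*sin(b) + 27)/(4*sin(b)^3 + 9*sin(b)^2 + 6*sin(b) + 3)^3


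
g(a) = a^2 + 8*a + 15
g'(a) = 2*a + 8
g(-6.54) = 5.45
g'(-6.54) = -5.08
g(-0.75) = 9.56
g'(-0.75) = 6.50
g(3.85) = 60.62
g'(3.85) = 15.70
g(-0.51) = 11.18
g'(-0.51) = 6.98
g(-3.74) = -0.93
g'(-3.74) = 0.52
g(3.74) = 58.91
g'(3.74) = 15.48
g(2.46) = 40.73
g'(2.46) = 12.92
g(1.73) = 31.83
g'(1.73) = 11.46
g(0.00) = 15.00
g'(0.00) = 8.00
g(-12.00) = 63.00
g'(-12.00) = -16.00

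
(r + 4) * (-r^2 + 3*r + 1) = -r^3 - r^2 + 13*r + 4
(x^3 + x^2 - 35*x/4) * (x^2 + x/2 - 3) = x^5 + 3*x^4/2 - 45*x^3/4 - 59*x^2/8 + 105*x/4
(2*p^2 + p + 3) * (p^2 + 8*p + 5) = 2*p^4 + 17*p^3 + 21*p^2 + 29*p + 15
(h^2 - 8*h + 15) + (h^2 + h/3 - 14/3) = 2*h^2 - 23*h/3 + 31/3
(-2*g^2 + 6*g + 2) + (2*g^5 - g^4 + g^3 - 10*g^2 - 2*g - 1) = 2*g^5 - g^4 + g^3 - 12*g^2 + 4*g + 1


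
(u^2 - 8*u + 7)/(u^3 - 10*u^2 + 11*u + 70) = (u - 1)/(u^2 - 3*u - 10)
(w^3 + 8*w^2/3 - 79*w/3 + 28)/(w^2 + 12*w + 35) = (w^2 - 13*w/3 + 4)/(w + 5)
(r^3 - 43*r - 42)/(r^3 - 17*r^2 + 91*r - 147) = (r^2 + 7*r + 6)/(r^2 - 10*r + 21)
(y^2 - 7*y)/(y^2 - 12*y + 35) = y/(y - 5)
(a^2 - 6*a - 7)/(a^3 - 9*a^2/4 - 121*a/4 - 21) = 4*(a + 1)/(4*a^2 + 19*a + 12)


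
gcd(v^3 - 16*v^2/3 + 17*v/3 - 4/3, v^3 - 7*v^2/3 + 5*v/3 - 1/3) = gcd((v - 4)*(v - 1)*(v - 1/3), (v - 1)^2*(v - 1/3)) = v^2 - 4*v/3 + 1/3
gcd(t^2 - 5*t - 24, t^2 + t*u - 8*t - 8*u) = t - 8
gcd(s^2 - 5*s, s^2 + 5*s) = s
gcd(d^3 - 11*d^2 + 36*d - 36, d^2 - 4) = d - 2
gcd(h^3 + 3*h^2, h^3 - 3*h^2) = h^2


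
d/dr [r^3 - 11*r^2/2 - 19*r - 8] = 3*r^2 - 11*r - 19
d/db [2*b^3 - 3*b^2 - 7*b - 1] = 6*b^2 - 6*b - 7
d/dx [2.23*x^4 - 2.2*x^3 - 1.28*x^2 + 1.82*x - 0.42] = 8.92*x^3 - 6.6*x^2 - 2.56*x + 1.82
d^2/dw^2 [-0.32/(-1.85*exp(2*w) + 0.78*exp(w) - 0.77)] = ((0.2496 - 2.368*exp(w))*(1.85*exp(2*w) - 0.78*exp(w) + 0.77) + 0.32*(3.7*exp(w) - 0.78)*(7.4*exp(w) - 1.56)*exp(w))*exp(w)/(1.85*exp(2*w) - 0.78*exp(w) + 0.77)^3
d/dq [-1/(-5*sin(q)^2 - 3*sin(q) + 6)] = -(10*sin(q) + 3)*cos(q)/(5*sin(q)^2 + 3*sin(q) - 6)^2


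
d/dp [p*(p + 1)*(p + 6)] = 3*p^2 + 14*p + 6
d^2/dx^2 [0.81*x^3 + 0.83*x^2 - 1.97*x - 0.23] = 4.86*x + 1.66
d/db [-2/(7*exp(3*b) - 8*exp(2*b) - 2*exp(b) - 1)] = (42*exp(2*b) - 32*exp(b) - 4)*exp(b)/(-7*exp(3*b) + 8*exp(2*b) + 2*exp(b) + 1)^2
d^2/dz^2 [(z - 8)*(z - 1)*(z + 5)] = 6*z - 8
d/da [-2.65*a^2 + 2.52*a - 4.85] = 2.52 - 5.3*a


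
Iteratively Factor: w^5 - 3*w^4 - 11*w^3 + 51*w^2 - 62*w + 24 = (w - 1)*(w^4 - 2*w^3 - 13*w^2 + 38*w - 24) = (w - 3)*(w - 1)*(w^3 + w^2 - 10*w + 8) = (w - 3)*(w - 1)*(w + 4)*(w^2 - 3*w + 2) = (w - 3)*(w - 2)*(w - 1)*(w + 4)*(w - 1)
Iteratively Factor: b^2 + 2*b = (b)*(b + 2)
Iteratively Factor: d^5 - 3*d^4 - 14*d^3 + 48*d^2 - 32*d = (d - 2)*(d^4 - d^3 - 16*d^2 + 16*d) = (d - 2)*(d - 1)*(d^3 - 16*d) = (d - 4)*(d - 2)*(d - 1)*(d^2 + 4*d) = d*(d - 4)*(d - 2)*(d - 1)*(d + 4)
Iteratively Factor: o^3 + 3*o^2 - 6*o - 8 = (o + 1)*(o^2 + 2*o - 8) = (o + 1)*(o + 4)*(o - 2)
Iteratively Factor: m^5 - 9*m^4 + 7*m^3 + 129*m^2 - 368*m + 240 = (m - 1)*(m^4 - 8*m^3 - m^2 + 128*m - 240) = (m - 1)*(m + 4)*(m^3 - 12*m^2 + 47*m - 60) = (m - 3)*(m - 1)*(m + 4)*(m^2 - 9*m + 20) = (m - 4)*(m - 3)*(m - 1)*(m + 4)*(m - 5)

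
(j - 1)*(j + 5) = j^2 + 4*j - 5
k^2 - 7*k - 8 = (k - 8)*(k + 1)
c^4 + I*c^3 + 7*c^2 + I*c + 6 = (c - 2*I)*(c - I)*(c + I)*(c + 3*I)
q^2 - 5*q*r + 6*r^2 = (q - 3*r)*(q - 2*r)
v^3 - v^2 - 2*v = v*(v - 2)*(v + 1)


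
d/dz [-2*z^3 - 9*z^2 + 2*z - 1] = -6*z^2 - 18*z + 2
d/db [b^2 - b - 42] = 2*b - 1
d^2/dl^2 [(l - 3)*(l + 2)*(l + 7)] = 6*l + 12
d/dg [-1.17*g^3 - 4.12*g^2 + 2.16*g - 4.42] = -3.51*g^2 - 8.24*g + 2.16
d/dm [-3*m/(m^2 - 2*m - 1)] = 3*(m^2 + 1)/(m^4 - 4*m^3 + 2*m^2 + 4*m + 1)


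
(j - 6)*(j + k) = j^2 + j*k - 6*j - 6*k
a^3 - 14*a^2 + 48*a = a*(a - 8)*(a - 6)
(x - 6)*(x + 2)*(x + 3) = x^3 - x^2 - 24*x - 36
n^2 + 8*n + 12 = (n + 2)*(n + 6)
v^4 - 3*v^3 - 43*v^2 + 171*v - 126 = (v - 6)*(v - 3)*(v - 1)*(v + 7)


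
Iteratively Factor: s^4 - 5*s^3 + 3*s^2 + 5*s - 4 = (s - 4)*(s^3 - s^2 - s + 1) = (s - 4)*(s - 1)*(s^2 - 1) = (s - 4)*(s - 1)*(s + 1)*(s - 1)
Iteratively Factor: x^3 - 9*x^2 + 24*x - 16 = (x - 4)*(x^2 - 5*x + 4) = (x - 4)^2*(x - 1)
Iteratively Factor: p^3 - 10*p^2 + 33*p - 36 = (p - 3)*(p^2 - 7*p + 12) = (p - 3)^2*(p - 4)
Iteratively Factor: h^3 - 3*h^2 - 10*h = (h)*(h^2 - 3*h - 10) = h*(h + 2)*(h - 5)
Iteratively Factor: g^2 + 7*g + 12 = (g + 4)*(g + 3)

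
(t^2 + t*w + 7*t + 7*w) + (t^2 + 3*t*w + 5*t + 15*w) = 2*t^2 + 4*t*w + 12*t + 22*w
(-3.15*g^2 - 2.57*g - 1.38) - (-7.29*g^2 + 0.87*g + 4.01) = 4.14*g^2 - 3.44*g - 5.39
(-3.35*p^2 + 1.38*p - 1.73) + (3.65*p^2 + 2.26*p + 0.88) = 0.3*p^2 + 3.64*p - 0.85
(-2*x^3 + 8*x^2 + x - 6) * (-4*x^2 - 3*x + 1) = 8*x^5 - 26*x^4 - 30*x^3 + 29*x^2 + 19*x - 6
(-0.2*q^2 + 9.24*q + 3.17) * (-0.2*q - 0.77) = 0.04*q^3 - 1.694*q^2 - 7.7488*q - 2.4409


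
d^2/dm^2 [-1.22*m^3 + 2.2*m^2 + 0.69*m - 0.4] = 4.4 - 7.32*m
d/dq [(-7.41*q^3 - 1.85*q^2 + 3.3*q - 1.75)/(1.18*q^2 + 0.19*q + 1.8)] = (-8.7438*q^4 - 2.8158*q^3 - 44.2595*q^2 - 2.53*q + 6.2725)/(1.3924*q^4 + 0.4484*q^3 + 4.2841*q^2 + 0.684*q + 3.24)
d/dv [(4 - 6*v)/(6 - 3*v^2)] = 2*(-3*v^2 + 4*v - 6)/(3*(v^4 - 4*v^2 + 4))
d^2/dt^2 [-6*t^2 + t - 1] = -12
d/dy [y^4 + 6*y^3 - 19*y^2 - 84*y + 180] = 4*y^3 + 18*y^2 - 38*y - 84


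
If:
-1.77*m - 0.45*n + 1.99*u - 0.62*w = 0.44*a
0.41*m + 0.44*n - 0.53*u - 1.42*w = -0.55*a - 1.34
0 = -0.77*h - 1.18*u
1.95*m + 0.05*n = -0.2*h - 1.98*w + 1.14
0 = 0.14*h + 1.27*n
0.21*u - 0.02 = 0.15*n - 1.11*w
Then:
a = -2.84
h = 0.25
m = 0.51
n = -0.03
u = -0.16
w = 0.05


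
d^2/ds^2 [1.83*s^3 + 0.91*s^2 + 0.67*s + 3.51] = 10.98*s + 1.82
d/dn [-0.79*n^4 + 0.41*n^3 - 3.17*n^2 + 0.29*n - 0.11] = -3.16*n^3 + 1.23*n^2 - 6.34*n + 0.29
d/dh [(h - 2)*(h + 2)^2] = (h + 2)*(3*h - 2)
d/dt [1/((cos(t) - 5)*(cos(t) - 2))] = (2*cos(t) - 7)*sin(t)/((cos(t) - 5)^2*(cos(t) - 2)^2)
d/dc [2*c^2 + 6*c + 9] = 4*c + 6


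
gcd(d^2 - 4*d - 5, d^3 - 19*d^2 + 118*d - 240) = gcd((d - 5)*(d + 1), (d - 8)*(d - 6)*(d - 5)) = d - 5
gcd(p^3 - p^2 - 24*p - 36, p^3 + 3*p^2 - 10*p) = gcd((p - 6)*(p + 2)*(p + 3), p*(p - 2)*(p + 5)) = 1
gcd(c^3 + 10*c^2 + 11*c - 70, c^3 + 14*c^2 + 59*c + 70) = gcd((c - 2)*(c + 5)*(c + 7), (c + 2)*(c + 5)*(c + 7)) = c^2 + 12*c + 35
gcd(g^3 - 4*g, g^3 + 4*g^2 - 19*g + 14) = g - 2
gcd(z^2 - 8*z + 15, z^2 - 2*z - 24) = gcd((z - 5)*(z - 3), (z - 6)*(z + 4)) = 1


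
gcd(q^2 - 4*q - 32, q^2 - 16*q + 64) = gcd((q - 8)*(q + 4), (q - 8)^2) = q - 8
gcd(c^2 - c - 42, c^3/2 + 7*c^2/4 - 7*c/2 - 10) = 1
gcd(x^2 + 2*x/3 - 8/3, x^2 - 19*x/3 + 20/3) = x - 4/3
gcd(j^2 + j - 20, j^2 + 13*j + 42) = 1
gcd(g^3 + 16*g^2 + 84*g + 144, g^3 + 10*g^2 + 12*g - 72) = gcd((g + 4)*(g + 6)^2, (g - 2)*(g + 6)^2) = g^2 + 12*g + 36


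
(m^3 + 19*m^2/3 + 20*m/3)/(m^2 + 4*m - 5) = m*(3*m + 4)/(3*(m - 1))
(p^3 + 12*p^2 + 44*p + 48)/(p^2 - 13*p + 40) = (p^3 + 12*p^2 + 44*p + 48)/(p^2 - 13*p + 40)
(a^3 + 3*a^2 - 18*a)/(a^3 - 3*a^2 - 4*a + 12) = a*(a + 6)/(a^2 - 4)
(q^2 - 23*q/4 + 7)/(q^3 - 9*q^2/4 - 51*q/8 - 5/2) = 2*(4*q - 7)/(8*q^2 + 14*q + 5)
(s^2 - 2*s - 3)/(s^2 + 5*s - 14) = (s^2 - 2*s - 3)/(s^2 + 5*s - 14)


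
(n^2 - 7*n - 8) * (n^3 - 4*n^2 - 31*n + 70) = n^5 - 11*n^4 - 11*n^3 + 319*n^2 - 242*n - 560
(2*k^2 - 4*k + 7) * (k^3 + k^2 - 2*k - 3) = 2*k^5 - 2*k^4 - k^3 + 9*k^2 - 2*k - 21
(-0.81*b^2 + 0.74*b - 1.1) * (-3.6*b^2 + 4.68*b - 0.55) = 2.916*b^4 - 6.4548*b^3 + 7.8687*b^2 - 5.555*b + 0.605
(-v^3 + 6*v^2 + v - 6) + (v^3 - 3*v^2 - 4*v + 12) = 3*v^2 - 3*v + 6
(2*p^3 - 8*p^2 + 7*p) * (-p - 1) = -2*p^4 + 6*p^3 + p^2 - 7*p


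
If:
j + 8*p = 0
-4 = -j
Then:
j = 4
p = -1/2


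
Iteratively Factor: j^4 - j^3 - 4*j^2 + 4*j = (j - 1)*(j^3 - 4*j) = j*(j - 1)*(j^2 - 4) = j*(j - 1)*(j + 2)*(j - 2)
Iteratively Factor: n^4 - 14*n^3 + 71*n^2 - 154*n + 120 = (n - 4)*(n^3 - 10*n^2 + 31*n - 30) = (n - 5)*(n - 4)*(n^2 - 5*n + 6) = (n - 5)*(n - 4)*(n - 3)*(n - 2)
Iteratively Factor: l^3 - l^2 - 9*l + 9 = (l - 1)*(l^2 - 9) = (l - 3)*(l - 1)*(l + 3)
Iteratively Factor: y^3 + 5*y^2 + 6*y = (y + 2)*(y^2 + 3*y) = y*(y + 2)*(y + 3)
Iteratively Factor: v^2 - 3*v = (v - 3)*(v)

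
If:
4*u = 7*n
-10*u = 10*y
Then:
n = -4*y/7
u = -y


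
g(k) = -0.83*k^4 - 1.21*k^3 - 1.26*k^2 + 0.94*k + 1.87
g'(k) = -3.32*k^3 - 3.63*k^2 - 2.52*k + 0.94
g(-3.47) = -86.34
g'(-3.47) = 104.69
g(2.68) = -70.77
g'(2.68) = -95.79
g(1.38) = -5.42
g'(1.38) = -18.18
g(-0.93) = 0.26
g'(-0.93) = 2.81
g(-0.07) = 1.80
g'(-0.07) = 1.10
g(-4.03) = -162.11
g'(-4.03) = 169.44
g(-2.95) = -43.66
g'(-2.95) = 62.02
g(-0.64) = 0.93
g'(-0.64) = 1.94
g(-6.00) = -863.45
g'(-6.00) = 602.50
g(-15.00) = -38230.73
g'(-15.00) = 10426.99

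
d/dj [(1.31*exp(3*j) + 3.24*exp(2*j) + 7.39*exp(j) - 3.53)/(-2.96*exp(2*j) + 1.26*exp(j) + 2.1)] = (-3.8776*exp(4*j) + 3.3012*exp(3*j) + 34.2098*exp(2*j) - 7.28959999999999*exp(j) + 19.9668)*exp(j)/(8.7616*exp(4*j) - 7.4592*exp(3*j) - 10.8444*exp(2*j) + 5.292*exp(j) + 4.41)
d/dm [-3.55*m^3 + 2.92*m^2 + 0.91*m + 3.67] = -10.65*m^2 + 5.84*m + 0.91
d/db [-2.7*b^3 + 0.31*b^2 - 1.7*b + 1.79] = -8.1*b^2 + 0.62*b - 1.7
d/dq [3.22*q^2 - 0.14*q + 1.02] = 6.44*q - 0.14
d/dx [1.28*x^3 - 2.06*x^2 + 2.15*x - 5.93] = 3.84*x^2 - 4.12*x + 2.15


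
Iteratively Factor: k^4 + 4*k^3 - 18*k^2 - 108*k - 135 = (k + 3)*(k^3 + k^2 - 21*k - 45) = (k + 3)^2*(k^2 - 2*k - 15) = (k + 3)^3*(k - 5)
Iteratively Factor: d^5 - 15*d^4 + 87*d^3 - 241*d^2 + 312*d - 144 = (d - 1)*(d^4 - 14*d^3 + 73*d^2 - 168*d + 144) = (d - 4)*(d - 1)*(d^3 - 10*d^2 + 33*d - 36) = (d - 4)^2*(d - 1)*(d^2 - 6*d + 9) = (d - 4)^2*(d - 3)*(d - 1)*(d - 3)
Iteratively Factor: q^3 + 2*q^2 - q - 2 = (q + 1)*(q^2 + q - 2) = (q - 1)*(q + 1)*(q + 2)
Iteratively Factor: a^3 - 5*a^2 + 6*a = (a - 3)*(a^2 - 2*a) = (a - 3)*(a - 2)*(a)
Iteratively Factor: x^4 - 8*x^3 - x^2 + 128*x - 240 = (x - 3)*(x^3 - 5*x^2 - 16*x + 80) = (x - 4)*(x - 3)*(x^2 - x - 20) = (x - 5)*(x - 4)*(x - 3)*(x + 4)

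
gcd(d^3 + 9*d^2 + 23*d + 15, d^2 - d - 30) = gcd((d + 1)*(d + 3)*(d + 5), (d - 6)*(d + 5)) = d + 5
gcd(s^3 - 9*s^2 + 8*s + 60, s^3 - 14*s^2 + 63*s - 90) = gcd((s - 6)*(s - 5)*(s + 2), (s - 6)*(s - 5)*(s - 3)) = s^2 - 11*s + 30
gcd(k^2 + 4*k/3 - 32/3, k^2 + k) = 1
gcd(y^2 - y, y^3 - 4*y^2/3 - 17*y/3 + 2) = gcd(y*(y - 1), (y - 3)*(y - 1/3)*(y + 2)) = 1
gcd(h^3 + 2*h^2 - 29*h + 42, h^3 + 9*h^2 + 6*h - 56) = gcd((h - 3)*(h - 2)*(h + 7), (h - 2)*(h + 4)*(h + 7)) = h^2 + 5*h - 14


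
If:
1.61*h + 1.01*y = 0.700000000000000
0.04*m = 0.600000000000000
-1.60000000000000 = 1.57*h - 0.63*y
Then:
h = -0.45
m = 15.00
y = 1.41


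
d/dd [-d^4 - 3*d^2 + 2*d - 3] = -4*d^3 - 6*d + 2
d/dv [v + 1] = 1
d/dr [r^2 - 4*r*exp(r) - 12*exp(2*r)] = -4*r*exp(r) + 2*r - 24*exp(2*r) - 4*exp(r)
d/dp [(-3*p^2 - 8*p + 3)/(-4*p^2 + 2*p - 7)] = 2*(-19*p^2 + 33*p + 25)/(16*p^4 - 16*p^3 + 60*p^2 - 28*p + 49)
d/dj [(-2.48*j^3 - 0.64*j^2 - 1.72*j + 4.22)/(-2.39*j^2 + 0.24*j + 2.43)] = (5.9272*j^4 - 1.1904*j^3 - 22.3436*j^2 + 17.0612*j - 5.1924)/(5.7121*j^4 - 1.1472*j^3 - 11.5578*j^2 + 1.1664*j + 5.9049)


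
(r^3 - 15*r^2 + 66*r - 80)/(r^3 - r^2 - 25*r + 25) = (r^2 - 10*r + 16)/(r^2 + 4*r - 5)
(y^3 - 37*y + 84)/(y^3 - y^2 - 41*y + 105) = (y - 4)/(y - 5)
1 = 1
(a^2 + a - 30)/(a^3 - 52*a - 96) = (a - 5)/(a^2 - 6*a - 16)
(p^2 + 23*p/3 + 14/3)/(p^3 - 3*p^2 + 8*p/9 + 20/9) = 3*(p + 7)/(3*p^2 - 11*p + 10)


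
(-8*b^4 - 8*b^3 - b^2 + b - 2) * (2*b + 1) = -16*b^5 - 24*b^4 - 10*b^3 + b^2 - 3*b - 2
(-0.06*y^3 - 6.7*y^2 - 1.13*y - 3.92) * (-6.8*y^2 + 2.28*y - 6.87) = 0.408*y^5 + 45.4232*y^4 - 7.1798*y^3 + 70.1086*y^2 - 1.1745*y + 26.9304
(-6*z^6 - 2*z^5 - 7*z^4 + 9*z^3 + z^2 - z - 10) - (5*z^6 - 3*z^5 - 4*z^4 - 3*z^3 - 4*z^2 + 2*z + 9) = -11*z^6 + z^5 - 3*z^4 + 12*z^3 + 5*z^2 - 3*z - 19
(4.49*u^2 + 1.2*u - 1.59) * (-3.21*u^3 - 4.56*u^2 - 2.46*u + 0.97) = -14.4129*u^5 - 24.3264*u^4 - 11.4135*u^3 + 8.6537*u^2 + 5.0754*u - 1.5423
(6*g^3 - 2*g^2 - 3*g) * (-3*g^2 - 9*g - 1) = -18*g^5 - 48*g^4 + 21*g^3 + 29*g^2 + 3*g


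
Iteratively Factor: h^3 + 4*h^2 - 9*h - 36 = (h + 3)*(h^2 + h - 12) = (h - 3)*(h + 3)*(h + 4)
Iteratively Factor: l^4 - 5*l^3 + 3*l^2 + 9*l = (l - 3)*(l^3 - 2*l^2 - 3*l) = (l - 3)*(l + 1)*(l^2 - 3*l) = l*(l - 3)*(l + 1)*(l - 3)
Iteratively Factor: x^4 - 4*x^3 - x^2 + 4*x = (x - 1)*(x^3 - 3*x^2 - 4*x) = (x - 4)*(x - 1)*(x^2 + x) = (x - 4)*(x - 1)*(x + 1)*(x)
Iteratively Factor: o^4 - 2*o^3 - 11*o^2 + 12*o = (o - 4)*(o^3 + 2*o^2 - 3*o) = (o - 4)*(o - 1)*(o^2 + 3*o) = o*(o - 4)*(o - 1)*(o + 3)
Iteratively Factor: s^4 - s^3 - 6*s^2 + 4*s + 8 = (s - 2)*(s^3 + s^2 - 4*s - 4) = (s - 2)*(s + 2)*(s^2 - s - 2) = (s - 2)*(s + 1)*(s + 2)*(s - 2)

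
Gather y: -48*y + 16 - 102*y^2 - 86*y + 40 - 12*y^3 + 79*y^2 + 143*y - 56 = -12*y^3 - 23*y^2 + 9*y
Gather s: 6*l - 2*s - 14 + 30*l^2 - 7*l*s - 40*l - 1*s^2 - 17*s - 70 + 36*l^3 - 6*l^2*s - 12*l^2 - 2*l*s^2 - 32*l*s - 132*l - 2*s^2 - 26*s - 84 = 36*l^3 + 18*l^2 - 166*l + s^2*(-2*l - 3) + s*(-6*l^2 - 39*l - 45) - 168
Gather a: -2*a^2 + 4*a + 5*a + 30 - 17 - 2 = -2*a^2 + 9*a + 11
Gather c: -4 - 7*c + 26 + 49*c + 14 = 42*c + 36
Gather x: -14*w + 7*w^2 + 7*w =7*w^2 - 7*w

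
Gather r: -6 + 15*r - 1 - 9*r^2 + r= -9*r^2 + 16*r - 7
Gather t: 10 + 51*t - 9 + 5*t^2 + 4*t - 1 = 5*t^2 + 55*t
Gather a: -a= -a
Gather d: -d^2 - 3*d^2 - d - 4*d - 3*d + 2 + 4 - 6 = -4*d^2 - 8*d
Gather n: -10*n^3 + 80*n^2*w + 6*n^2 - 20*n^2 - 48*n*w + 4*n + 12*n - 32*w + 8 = -10*n^3 + n^2*(80*w - 14) + n*(16 - 48*w) - 32*w + 8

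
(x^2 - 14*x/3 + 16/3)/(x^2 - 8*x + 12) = (x - 8/3)/(x - 6)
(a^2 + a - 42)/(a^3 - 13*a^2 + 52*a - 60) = (a + 7)/(a^2 - 7*a + 10)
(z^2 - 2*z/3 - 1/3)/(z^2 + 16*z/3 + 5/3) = (z - 1)/(z + 5)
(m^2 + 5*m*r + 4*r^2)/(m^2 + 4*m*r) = (m + r)/m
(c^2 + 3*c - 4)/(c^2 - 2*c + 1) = (c + 4)/(c - 1)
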